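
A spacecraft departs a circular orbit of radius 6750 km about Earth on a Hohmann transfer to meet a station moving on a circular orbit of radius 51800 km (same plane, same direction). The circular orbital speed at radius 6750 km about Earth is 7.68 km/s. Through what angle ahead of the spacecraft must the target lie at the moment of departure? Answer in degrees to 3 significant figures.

φ = 104°

From the circular-orbit relation v² = μ/r at r = 6750 km: μ = v²r = (7.68)² × 6750 = 3.98131×10^5 km³/s².
The Hohmann ellipse has a_t = (r₁ + r₂)/2 = 29275 km.
Transfer time t = π√(a_t³/μ) = 24940 s.
Target angular speed ω₂ = √(μ/r₂³) = 5.352×10^-5 rad/s.
Angle swept by the target during transfer: ω₂·t = 1.3348 rad = 76.48°.
Arrival is 180° from departure on the ellipse, so φ = 180° − 76.48° = 104°.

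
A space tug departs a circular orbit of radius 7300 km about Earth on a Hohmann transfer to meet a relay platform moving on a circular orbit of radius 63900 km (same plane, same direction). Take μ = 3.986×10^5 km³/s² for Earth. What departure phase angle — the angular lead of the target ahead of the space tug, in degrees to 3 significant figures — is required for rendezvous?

φ = 105°

Transfer-ellipse semi-major axis a_t = (r₁ + r₂)/2 = (7300 + 63900)/2 = 35600 km.
The half-period of the transfer ellipse is t = π√(a_t³/μ) = 33420 s.
The target's mean motion on its circular orbit is ω₂ = √(μ/r₂³) = 3.909×10^-5 rad/s.
Angle swept by the target during transfer: ω₂·t = 1.3064 rad = 74.85°.
The space tug traverses 180° on the transfer ellipse, so the target must lead by 180° − 74.85° = 105°.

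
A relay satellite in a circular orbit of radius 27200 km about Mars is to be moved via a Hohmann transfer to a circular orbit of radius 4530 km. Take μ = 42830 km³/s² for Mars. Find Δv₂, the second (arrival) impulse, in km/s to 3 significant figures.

Semi-major axis of the transfer orbit: a_t = (27200 + 4530)/2 = 15865 km.
On the circular orbit at r = 4530 km, v_c = √(μ/r) = 3.07486 km/s.
Transfer-orbit speed at the same r (vis-viva, a = a_t): v_t = √[μ(2/r − 1/a_t)] = 4.02614 km/s.
Δv₂ = |v_t − v_c| = |4.02614 − 3.07486| = 0.9513 km/s.

Δv₂ = 0.951 km/s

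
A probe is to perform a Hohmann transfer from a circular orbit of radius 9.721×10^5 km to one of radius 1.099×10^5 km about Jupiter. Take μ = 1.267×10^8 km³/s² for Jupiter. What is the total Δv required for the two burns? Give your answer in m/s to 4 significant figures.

The Hohmann ellipse has a_t = (r₁ + r₂)/2 = 5.410×10^5 km.
Circular speed at r₁: v₁ = √(μ/r₁) = √(1.267×10^8/9.721×10^5) = 11.4165 km/s.
On the transfer ellipse at r₁, vis-viva gives v_a = √[μ(2/r₁ − 1/a_t)] = 5.14556 km/s.
First burn Δv₁ = |v_a − v₁| = 6.271 km/s.
At r₂, v₂ = √(μ/r₂) = 33.95 km/s.
Transfer-orbit speed at r₂: v_p = √[μ(2/r₂ − 1/a_t)] = 45.51 km/s.
Second burn Δv₂ = |v₂ − v_p| = 11.56 km/s.
Δv = Δv₁ + Δv₂ = 6.271 + 11.56 = 17.83 km/s.

Δv = 17830 m/s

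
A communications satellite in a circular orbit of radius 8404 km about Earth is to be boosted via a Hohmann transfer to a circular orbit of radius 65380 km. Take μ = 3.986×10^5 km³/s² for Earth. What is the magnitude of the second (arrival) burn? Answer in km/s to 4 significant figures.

Transfer-ellipse semi-major axis a_t = (r₁ + r₂)/2 = (8404 + 65380)/2 = 36892 km.
Circular speed at r = 65380 km: v_c = √(μ/r) = 2.469 km/s.
Vis-viva on the transfer ellipse at r = 65380 km gives v_t = √[μ(2/r − 1/a_t)] = 1.178 km/s.
Δv₂ = |v_t − v_c| = |1.178 − 2.469| = 1.291 km/s.

Δv₂ = 1.291 km/s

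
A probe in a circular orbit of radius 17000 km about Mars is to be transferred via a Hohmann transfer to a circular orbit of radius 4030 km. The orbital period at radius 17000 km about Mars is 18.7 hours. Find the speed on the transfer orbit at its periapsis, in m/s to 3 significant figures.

From Kepler's third law T² = 4π²r³/μ at r = 17000 km, T = 18.7 hours = 18.7 × 3600 s = 67320 s: μ = 4π²r³/T² = 42797.5 km³/s².
Transfer-ellipse semi-major axis a_t = (r₁ + r₂)/2 = (17000 + 4030)/2 = 10515 km.
At periapsis, r = 4030 km.
From the vis-viva equation, v = √[μ(2/r − 1/a_t)] = 4.144 km/s.

v = 4140 m/s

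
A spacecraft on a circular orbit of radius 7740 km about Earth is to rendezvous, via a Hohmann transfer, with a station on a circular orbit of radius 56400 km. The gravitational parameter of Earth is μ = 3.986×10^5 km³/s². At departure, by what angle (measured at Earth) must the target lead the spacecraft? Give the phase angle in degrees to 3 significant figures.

The Hohmann ellipse has a_t = (r₁ + r₂)/2 = 32070 km.
The half-period of the transfer ellipse is t = π√(a_t³/μ) = 28580 s.
Target angular speed ω₂ = √(μ/r₂³) = 4.714×10^-5 rad/s.
Angle swept by the target during transfer: ω₂·t = 1.347 rad = 77.18°.
The spacecraft traverses 180° on the transfer ellipse, so the target must lead by 180° − 77.18° = 103°.

φ = 103°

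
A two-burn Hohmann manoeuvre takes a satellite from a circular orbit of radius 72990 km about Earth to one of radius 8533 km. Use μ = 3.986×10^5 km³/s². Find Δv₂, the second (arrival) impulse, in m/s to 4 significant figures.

The Hohmann ellipse has a_t = (r₁ + r₂)/2 = 40761.5 km.
Circular speed at r = 8533 km: v_c = √(μ/r) = 6.835 km/s.
Transfer-orbit speed at the same r (vis-viva, a = a_t): v_t = √[μ(2/r − 1/a_t)] = 9.146 km/s.
Δv₂ = |v_t − v_c| = |9.146 − 6.835| = 2.311 km/s.

Δv₂ = 2311 m/s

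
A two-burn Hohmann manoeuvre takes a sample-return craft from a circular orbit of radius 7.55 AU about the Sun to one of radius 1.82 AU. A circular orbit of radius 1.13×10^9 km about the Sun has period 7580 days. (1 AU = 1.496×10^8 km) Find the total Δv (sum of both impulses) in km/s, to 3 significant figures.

Δv = 10.0 km/s

From Kepler's third law T² = 4π²r³/μ at r = 1.13×10^9 km, T = 7580 days = 7580 × 86400 s = 6.54912×10^8 s: μ = 4π²r³/T² = 1.32810×10^11 km³/s².
In km: r₁ = 7.55 × 1.496×10^8 = 1.12948×10^9 km; r₂ = 1.82 × 1.496×10^8 = 2.72272×10^8 km.
Transfer-ellipse semi-major axis a_t = (r₁ + r₂)/2 = (1.12948×10^9 + 2.72272×10^8)/2 = 7.00876×10^8 km.
At r₁ the circular-orbit speed is v₁ = √(μ/r₁) = 10.844 km/s.
On the transfer ellipse at r₁, vis-viva equation gives v_a = √[μ(2/r₁ − 1/a_t)] = 6.7586 km/s.
First burn Δv₁ = |v_a − v₁| = 4.085 km/s.
At r₂, v₂ = √(μ/r₂) = 22.086 km/s.
Transfer-orbit speed at r₂: v_p = √[μ(2/r₂ − 1/a_t)] = 28.037 km/s.
Second burn Δv₂ = |v₂ − v_p| = 5.951 km/s.
Total Δv = Δv₁ + Δv₂ = 10.04 km/s.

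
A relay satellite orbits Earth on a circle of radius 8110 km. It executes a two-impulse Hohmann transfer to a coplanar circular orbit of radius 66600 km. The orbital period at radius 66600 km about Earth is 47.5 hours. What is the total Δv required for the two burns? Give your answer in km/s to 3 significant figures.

From Kepler's third law T² = 4π²r³/μ at r = 66600 km, T = 47.5 hours = 47.5 × 3600 s = 1.710×10^5 s: μ = 4π²r³/T² = 3.98832×10^5 km³/s².
The Hohmann ellipse has a_t = (r₁ + r₂)/2 = 37355 km.
At r₁ the circular-orbit speed is v₁ = √(μ/r₁) = 7.013 km/s.
Transfer-orbit speed at r₁ (vis-viva): v_p = √[μ(2/r₁ − 1/a_t)] = 9.364 km/s.
First burn Δv₁ = |v_p − v₁| = 2.351 km/s.
Circular speed at r₂: v₂ = √(μ/r₂) = 2.447 km/s.
Transfer-orbit speed at r₂: v_a = √[μ(2/r₂ − 1/a_t)] = 1.140 km/s.
Second burn Δv₂ = |v₂ − v_a| = 1.307 km/s.
Δv = Δv₁ + Δv₂ = 2.351 + 1.307 = 3.658 km/s.

Δv = 3.66 km/s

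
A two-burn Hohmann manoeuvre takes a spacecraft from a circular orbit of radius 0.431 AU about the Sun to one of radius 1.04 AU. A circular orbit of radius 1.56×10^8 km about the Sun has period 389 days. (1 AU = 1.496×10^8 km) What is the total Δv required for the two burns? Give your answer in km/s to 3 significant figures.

From Kepler's third law T² = 4π²r³/μ at r = 1.56×10^8 km, T = 389 days = 389 × 86400 s = 3.36096×10^7 s: μ = 4π²r³/T² = 1.32680×10^11 km³/s².
In km: r₁ = 0.431 × 1.496×10^8 = 6.44776×10^7 km; r₂ = 1.04 × 1.496×10^8 = 1.55584×10^8 km.
The Hohmann ellipse has a_t = (r₁ + r₂)/2 = 1.100308×10^8 km.
At r₁ the circular-orbit speed is v₁ = √(μ/r₁) = 45.363 km/s.
On the transfer ellipse at r₁, v² = μ(2/r − 1/a) gives v_p = √[μ(2/r₁ − 1/a_t)] = 53.942 km/s.
First burn Δv₁ = |v_p − v₁| = 8.579 km/s.
Circular speed at r₂: v₂ = √(μ/r₂) = 29.203 km/s.
Transfer-orbit speed at r₂: v_a = √[μ(2/r₂ − 1/a_t)] = 22.355 km/s.
Second burn Δv₂ = |v₂ − v_a| = 6.848 km/s.
Δv = Δv₁ + Δv₂ = 8.579 + 6.848 = 15.43 km/s.

Δv = 15.4 km/s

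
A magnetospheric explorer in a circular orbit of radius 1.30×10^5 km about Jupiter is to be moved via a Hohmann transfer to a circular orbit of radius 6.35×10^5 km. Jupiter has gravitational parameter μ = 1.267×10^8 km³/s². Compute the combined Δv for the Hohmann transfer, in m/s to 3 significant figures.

The Hohmann ellipse has a_t = (r₁ + r₂)/2 = 3.825×10^5 km.
At r₁ the circular-orbit speed is v₁ = √(μ/r₁) = 31.219 km/s.
On the transfer ellipse at r₁, vis-viva equation gives v_p = √[μ(2/r₁ − 1/a_t)] = 40.224 km/s.
First burn Δv₁ = |v_p − v₁| = 9.005 km/s.
At r₂, v₂ = √(μ/r₂) = 14.1254 km/s.
Transfer-orbit speed at r₂: v_a = √[μ(2/r₂ − 1/a_t)] = 8.23488 km/s.
Second burn Δv₂ = |v₂ − v_a| = 5.891 km/s.
Δv = Δv₁ + Δv₂ = 9.005 + 5.891 = 14.90 km/s.

Δv = 14900 m/s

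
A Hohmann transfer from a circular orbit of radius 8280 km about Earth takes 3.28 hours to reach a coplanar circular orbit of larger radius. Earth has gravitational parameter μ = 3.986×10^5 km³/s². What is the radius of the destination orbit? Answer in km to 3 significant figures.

Transfer time t = 3.28 hours = 11808 s, and t = π√(a_t³/μ).
So a_t = (μ t²/π²)^(1/3) = (3.986×10^5 × (11808)² / π²)^(1/3) = 17791 km.
Since a_t = (r₁ + r₂)/2, r₂ = 2a_t − r₁ = 2×17791 − 8280 = 27302 km.

r₂ = 27300 km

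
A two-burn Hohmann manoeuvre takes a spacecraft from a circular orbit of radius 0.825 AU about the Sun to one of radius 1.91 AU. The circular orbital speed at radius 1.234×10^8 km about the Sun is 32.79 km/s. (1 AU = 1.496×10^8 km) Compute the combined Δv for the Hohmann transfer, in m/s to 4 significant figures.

From the circular-orbit relation v² = μ/r at r = 1.234×10^8 km: μ = v²r = (32.79)² × 1.234×10^8 = 1.32678×10^11 km³/s².
In km: r₁ = 0.825 × 1.496×10^8 = 1.2342×10^8 km; r₂ = 1.91 × 1.496×10^8 = 2.85736×10^8 km.
Transfer-ellipse semi-major axis a_t = (r₁ + r₂)/2 = (1.2342×10^8 + 2.85736×10^8)/2 = 2.04578×10^8 km.
At r₁ the circular-orbit speed is v₁ = √(μ/r₁) = 32.787 km/s.
Transfer-orbit speed at r₁ (vis-viva): v_p = √[μ(2/r₁ − 1/a_t)] = 38.749 km/s.
First burn Δv₁ = |v_p − v₁| = 5.962 km/s.
Circular speed at r₂: v₂ = √(μ/r₂) = 21.548 km/s.
Transfer-orbit speed at r₂: v_a = √[μ(2/r₂ − 1/a_t)] = 16.737 km/s.
Second burn Δv₂ = |v₂ − v_a| = 4.811 km/s.
Total Δv = Δv₁ + Δv₂ = 10.77 km/s.

Δv = 10770 m/s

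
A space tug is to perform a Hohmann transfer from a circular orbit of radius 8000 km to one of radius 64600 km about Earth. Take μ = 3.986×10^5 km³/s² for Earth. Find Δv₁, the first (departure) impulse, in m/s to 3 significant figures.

Δv₁ = 2360 m/s

Transfer-ellipse semi-major axis a_t = (r₁ + r₂)/2 = (8000 + 64600)/2 = 36300 km.
Circular speed at r = 8000 km: v_c = √(μ/r) = 7.0587 km/s.
Vis-viva on the transfer ellipse at r = 8000 km gives v_t = √[μ(2/r − 1/a_t)] = 9.4164 km/s.
Δv₁ = |v_t − v_c| = |9.4164 − 7.0587| = 2.358 km/s.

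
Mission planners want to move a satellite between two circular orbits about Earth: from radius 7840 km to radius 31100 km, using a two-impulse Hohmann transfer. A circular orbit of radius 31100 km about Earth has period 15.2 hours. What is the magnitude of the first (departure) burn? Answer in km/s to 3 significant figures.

Δv₁ = 1.88 km/s

From Kepler's third law T² = 4π²r³/μ at r = 31100 km, T = 15.2 hours = 15.2 × 3600 s = 54720 s: μ = 4π²r³/T² = 3.96596×10^5 km³/s².
The Hohmann ellipse has a_t = (r₁ + r₂)/2 = 19470 km.
Circular speed at r = 7840 km: v_c = √(μ/r) = 7.112 km/s.
Vis-viva on the transfer ellipse at r = 7840 km gives v_t = √[μ(2/r − 1/a_t)] = 8.989 km/s.
Δv₁ = |v_t − v_c| = |8.989 − 7.112| = 1.877 km/s.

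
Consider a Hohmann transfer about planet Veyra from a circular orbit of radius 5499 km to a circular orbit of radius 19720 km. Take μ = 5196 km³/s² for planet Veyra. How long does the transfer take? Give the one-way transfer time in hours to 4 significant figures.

t = 17.14 hours

Semi-major axis of the transfer orbit: a_t = (5499 + 19720)/2 = 12609.5 km.
By Kepler's third law the transfer-orbit period is T = 2π√(a_t³/μ), so t = T/2 = 61710 s.
Converting: 61710 s ÷ 3600 s/hour = 17.14 hours.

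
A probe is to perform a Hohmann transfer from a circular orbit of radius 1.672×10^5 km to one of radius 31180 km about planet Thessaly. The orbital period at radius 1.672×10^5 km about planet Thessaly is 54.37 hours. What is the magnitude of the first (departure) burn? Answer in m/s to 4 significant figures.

From Kepler's third law T² = 4π²r³/μ at r = 1.672×10^5 km, T = 54.37 hours = 54.37 × 3600 s = 1.95732×10^5 s: μ = 4π²r³/T² = 4.81665×10^6 km³/s².
Transfer-ellipse semi-major axis a_t = (r₁ + r₂)/2 = (1.672×10^5 + 31180)/2 = 99190 km.
Circular speed at r = 1.672×10^5 km: v_c = √(μ/r) = 5.367 km/s.
Vis-viva on the transfer ellipse at r = 1.672×10^5 km gives v_t = √[μ(2/r − 1/a_t)] = 3.009 km/s.
Δv₁ = |v_t − v_c| = |3.009 − 5.367| = 2.358 km/s.

Δv₁ = 2358 m/s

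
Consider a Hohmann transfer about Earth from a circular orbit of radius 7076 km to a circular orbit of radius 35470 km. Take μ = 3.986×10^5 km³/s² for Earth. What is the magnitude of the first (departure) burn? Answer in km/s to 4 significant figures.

Δv₁ = 2.186 km/s

The Hohmann ellipse has a_t = (r₁ + r₂)/2 = 21273 km.
Circular speed at r = 7076 km: v_c = √(μ/r) = 7.505 km/s.
Vis-viva on the transfer ellipse at r = 7076 km gives v_t = √[μ(2/r − 1/a_t)] = 9.691 km/s.
Δv₁ = |v_t − v_c| = |9.691 − 7.505| = 2.186 km/s.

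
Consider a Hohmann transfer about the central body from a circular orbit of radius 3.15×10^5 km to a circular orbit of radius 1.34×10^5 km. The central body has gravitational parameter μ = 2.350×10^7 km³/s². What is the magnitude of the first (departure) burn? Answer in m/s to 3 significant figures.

Transfer-ellipse semi-major axis a_t = (r₁ + r₂)/2 = (3.150×10^5 + 1.340×10^5)/2 = 2.245×10^5 km.
On the circular orbit at r = 3.150×10^5 km, v_c = √(μ/r) = 8.637 km/s.
Transfer-orbit speed at the same r (vis-viva, a = a_t): v_t = √[μ(2/r − 1/a_t)] = 6.673 km/s.
Δv₁ = |v_t − v_c| = |6.673 − 8.637| = 1.964 km/s.

Δv₁ = 1960 m/s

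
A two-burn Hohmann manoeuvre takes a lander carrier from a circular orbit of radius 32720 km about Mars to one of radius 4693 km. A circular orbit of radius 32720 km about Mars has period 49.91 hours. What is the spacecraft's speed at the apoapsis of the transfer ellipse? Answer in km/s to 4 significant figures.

From Kepler's third law T² = 4π²r³/μ at r = 32720 km, T = 49.91 hours = 49.91 × 3600 s = 1.79676×10^5 s: μ = 4π²r³/T² = 42837.0 km³/s².
Semi-major axis of the transfer orbit: a_t = (32720 + 4693)/2 = 18706.5 km.
The apoapsis of the transfer ellipse is at r = 32720 km.
Vis-viva: v = √[μ(2/r − 1/a_t)] = √[42837.0 × (2/32720 − 1/18706.5)] = 0.5731 km/s.

v = 0.5731 km/s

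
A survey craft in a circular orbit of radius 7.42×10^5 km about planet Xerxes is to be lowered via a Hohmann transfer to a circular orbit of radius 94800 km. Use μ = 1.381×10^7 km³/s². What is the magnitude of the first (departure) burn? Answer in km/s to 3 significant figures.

Semi-major axis of the transfer orbit: a_t = (7.420×10^5 + 94800)/2 = 4.184×10^5 km.
Circular speed at r = 7.420×10^5 km: v_c = √(μ/r) = 4.3141 km/s.
Vis-viva on the transfer ellipse at r = 7.420×10^5 km gives v_t = √[μ(2/r − 1/a_t)] = 2.0535 km/s.
Δv₁ = |v_t − v_c| = |2.0535 − 4.3141| = 2.261 km/s.

Δv₁ = 2.26 km/s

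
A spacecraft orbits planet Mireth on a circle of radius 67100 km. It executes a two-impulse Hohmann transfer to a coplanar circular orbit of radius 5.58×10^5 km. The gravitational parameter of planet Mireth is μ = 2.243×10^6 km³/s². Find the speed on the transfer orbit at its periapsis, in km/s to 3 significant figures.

The Hohmann ellipse has a_t = (r₁ + r₂)/2 = 3.1255×10^5 km.
The periapsis of the transfer ellipse is at r = 67100 km.
From the vis-viva equation, v = √[μ(2/r − 1/a_t)] = 7.725 km/s.

v = 7.73 km/s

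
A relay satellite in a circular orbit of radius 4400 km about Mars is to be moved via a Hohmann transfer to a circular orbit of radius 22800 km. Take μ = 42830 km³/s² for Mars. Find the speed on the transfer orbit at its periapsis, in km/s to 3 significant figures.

The Hohmann ellipse has a_t = (r₁ + r₂)/2 = 13600 km.
At periapsis, r = 4400 km.
From the vis-viva equation, v = √[μ(2/r − 1/a_t)] = 4.040 km/s.

v = 4.04 km/s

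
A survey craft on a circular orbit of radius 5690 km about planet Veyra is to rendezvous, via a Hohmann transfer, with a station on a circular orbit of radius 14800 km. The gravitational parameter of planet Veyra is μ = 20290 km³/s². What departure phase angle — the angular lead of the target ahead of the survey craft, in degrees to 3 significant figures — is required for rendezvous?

φ = 76.3°

The Hohmann ellipse has a_t = (r₁ + r₂)/2 = 10245 km.
The half-period of the transfer ellipse is t = π√(a_t³/μ) = 22871 s.
The target's mean motion on its circular orbit is ω₂ = √(μ/r₂³) = 7.9113×10^-5 rad/s.
Angle swept by the target during transfer: ω₂·t = 1.8094 rad = 103.7°.
Arrival is 180° from departure on the ellipse, so φ = 180° − 103.7° = 76.3°.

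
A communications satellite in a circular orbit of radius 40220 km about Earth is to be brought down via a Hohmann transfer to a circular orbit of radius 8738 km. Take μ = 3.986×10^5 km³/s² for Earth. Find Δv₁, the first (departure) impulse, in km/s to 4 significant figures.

Semi-major axis of the transfer orbit: a_t = (40220 + 8738)/2 = 24479 km.
On the circular orbit at r = 40220 km, v_c = √(μ/r) = 3.148 km/s.
Transfer-orbit speed at the same r (vis-viva, a = a_t): v_t = √[μ(2/r − 1/a_t)] = 1.881 km/s.
Δv₁ = |v_t − v_c| = |1.881 − 3.148| = 1.267 km/s.

Δv₁ = 1.267 km/s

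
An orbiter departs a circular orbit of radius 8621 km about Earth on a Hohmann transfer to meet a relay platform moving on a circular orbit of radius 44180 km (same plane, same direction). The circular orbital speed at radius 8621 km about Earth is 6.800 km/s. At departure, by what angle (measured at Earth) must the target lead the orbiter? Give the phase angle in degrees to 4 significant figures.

φ = 96.85°

From the circular-orbit relation v² = μ/r at r = 8621 km: μ = v²r = (6.800)² × 8621 = 3.98635×10^5 km³/s².
Semi-major axis of the transfer orbit: a_t = (8621 + 44180)/2 = 26400.5 km.
The half-period of the transfer ellipse is t = π√(a_t³/μ) = 21344 s.
Target angular speed ω₂ = √(μ/r₂³) = 6.7991×10^-5 rad/s.
Angle swept by the target during transfer: ω₂·t = 1.4512 rad = 83.15°.
The orbiter traverses 180° on the transfer ellipse, so the target must lead by 180° − 83.15° = 96.85°.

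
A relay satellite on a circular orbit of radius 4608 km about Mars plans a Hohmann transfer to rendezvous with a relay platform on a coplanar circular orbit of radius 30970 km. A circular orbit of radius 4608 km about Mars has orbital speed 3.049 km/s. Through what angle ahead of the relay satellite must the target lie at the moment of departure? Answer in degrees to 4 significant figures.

φ = 101.6°

From the circular-orbit relation v² = μ/r at r = 4608 km: μ = v²r = (3.049)² × 4608 = 42837.8 km³/s².
Semi-major axis of the transfer orbit: a_t = (4608 + 30970)/2 = 17789 km.
The half-period of the transfer ellipse is t = π√(a_t³/μ) = 36013 s.
Target angular speed ω₂ = √(μ/r₂³) = 3.7975×10^-5 rad/s.
Angle swept by the target during transfer: ω₂·t = 1.3676 rad = 78.36°.
The relay satellite traverses 180° on the transfer ellipse, so the target must lead by 180° − 78.36° = 101.6°.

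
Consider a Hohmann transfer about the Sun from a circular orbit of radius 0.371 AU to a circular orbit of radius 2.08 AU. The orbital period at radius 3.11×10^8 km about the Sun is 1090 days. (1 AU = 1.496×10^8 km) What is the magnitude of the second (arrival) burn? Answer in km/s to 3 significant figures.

Δv₂ = 9.33 km/s

From Kepler's third law T² = 4π²r³/μ at r = 3.11×10^8 km, T = 1090 days = 1090 × 86400 s = 9.4176×10^7 s: μ = 4π²r³/T² = 1.33894×10^11 km³/s².
In km: r₁ = 0.371 × 1.496×10^8 = 5.55016×10^7 km; r₂ = 2.08 × 1.496×10^8 = 3.11168×10^8 km.
The Hohmann ellipse has a_t = (r₁ + r₂)/2 = 1.833348×10^8 km.
Circular speed at r = 3.11168×10^8 km: v_c = √(μ/r) = 20.74 km/s.
Transfer-orbit speed at the same r (vis-viva, a = a_t): v_t = √[μ(2/r − 1/a_t)] = 11.41 km/s.
Δv₂ = |v_t − v_c| = |11.41 − 20.74| = 9.330 km/s.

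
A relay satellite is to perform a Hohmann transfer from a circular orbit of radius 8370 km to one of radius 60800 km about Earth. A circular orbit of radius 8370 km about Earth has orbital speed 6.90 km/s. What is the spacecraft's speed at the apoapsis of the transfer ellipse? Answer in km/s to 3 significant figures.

From the circular-orbit relation v² = μ/r at r = 8370 km: μ = v²r = (6.90)² × 8370 = 3.98496×10^5 km³/s².
Transfer-ellipse semi-major axis a_t = (r₁ + r₂)/2 = (8370 + 60800)/2 = 34585 km.
At apoapsis, r = 60800 km.
Applying v² = μ(2/r − 1/a_t): v = 1.259 km/s.

v = 1.26 km/s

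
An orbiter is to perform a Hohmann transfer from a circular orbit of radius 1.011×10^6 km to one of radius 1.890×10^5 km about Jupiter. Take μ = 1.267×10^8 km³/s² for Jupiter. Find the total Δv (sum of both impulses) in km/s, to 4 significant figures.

Δv = 12.63 km/s

Transfer-ellipse semi-major axis a_t = (r₁ + r₂)/2 = (1.011×10^6 + 1.890×10^5)/2 = 6.000×10^5 km.
At r₁ the circular-orbit speed is v₁ = √(μ/r₁) = 11.195 km/s.
On the transfer ellipse at r₁, v² = μ(2/r − 1/a) gives v_a = √[μ(2/r₁ − 1/a_t)] = 6.2830 km/s.
First burn Δv₁ = |v_a − v₁| = 4.912 km/s.
Circular speed at r₂: v₂ = √(μ/r₂) = 25.8915 km/s.
Transfer-orbit speed at r₂: v_p = √[μ(2/r₂ − 1/a_t)] = 33.6091 km/s.
Second burn Δv₂ = |v₂ − v_p| = 7.718 km/s.
Total Δv = Δv₁ + Δv₂ = 12.63 km/s.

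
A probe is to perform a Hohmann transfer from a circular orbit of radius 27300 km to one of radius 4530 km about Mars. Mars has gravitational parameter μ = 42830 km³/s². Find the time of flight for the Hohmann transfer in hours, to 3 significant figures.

t = 8.47 hours

Transfer-ellipse semi-major axis a_t = (r₁ + r₂)/2 = (27300 + 4530)/2 = 15915 km.
Transfer time t = π√(a_t³/μ) = π√((15915)³ / 42830) = 30480 s.
Converting: 30480 s ÷ 3600 s/hour = 8.47 hours.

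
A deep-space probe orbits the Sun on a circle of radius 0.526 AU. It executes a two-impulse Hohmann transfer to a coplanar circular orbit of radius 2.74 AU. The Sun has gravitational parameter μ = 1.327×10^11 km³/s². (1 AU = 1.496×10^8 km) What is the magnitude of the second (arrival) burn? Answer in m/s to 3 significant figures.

In km: r₁ = 0.526 × 1.496×10^8 = 7.86896×10^7 km; r₂ = 2.74 × 1.496×10^8 = 4.09904×10^8 km.
Semi-major axis of the transfer orbit: a_t = (7.86896×10^7 + 4.09904×10^8)/2 = 2.442968×10^8 km.
On the circular orbit at r = 4.09904×10^8 km, v_c = √(μ/r) = 17.993 km/s.
Transfer-orbit speed at the same r (vis-viva, a = a_t): v_t = √[μ(2/r − 1/a_t)] = 10.212 km/s.
Δv₂ = |v_t − v_c| = |10.212 − 17.993| = 7.781 km/s.

Δv₂ = 7780 m/s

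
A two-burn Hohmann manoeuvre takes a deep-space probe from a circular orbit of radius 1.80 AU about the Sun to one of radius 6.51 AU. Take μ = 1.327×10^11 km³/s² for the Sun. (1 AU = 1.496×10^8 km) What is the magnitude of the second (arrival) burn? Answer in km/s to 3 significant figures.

Δv₂ = 3.99 km/s

In km: r₁ = 1.80 × 1.496×10^8 = 2.6928×10^8 km; r₂ = 6.51 × 1.496×10^8 = 9.73896×10^8 km.
Transfer-ellipse semi-major axis a_t = (r₁ + r₂)/2 = (2.6928×10^8 + 9.73896×10^8)/2 = 6.21588×10^8 km.
Circular speed at r = 9.73896×10^8 km: v_c = √(μ/r) = 11.673 km/s.
Transfer-orbit speed at the same r (vis-viva, a = a_t): v_t = √[μ(2/r − 1/a_t)] = 7.6830 km/s.
Δv₂ = |v_t − v_c| = |7.6830 − 11.673| = 3.990 km/s.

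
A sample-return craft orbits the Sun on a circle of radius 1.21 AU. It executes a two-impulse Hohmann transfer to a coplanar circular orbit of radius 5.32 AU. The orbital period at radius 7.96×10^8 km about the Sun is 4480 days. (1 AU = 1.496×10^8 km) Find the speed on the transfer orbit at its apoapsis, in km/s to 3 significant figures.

v = 7.87 km/s

From Kepler's third law T² = 4π²r³/μ at r = 7.96×10^8 km, T = 4480 days = 4480 × 86400 s = 3.87072×10^8 s: μ = 4π²r³/T² = 1.32897×10^11 km³/s².
In km: r₁ = 1.21 × 1.496×10^8 = 1.81016×10^8 km; r₂ = 5.32 × 1.496×10^8 = 7.95872×10^8 km.
The Hohmann ellipse has a_t = (r₁ + r₂)/2 = 4.88444×10^8 km.
At apoapsis, r = 7.95872×10^8 km.
From the vis-viva equation, v = √[μ(2/r − 1/a_t)] = 7.867 km/s.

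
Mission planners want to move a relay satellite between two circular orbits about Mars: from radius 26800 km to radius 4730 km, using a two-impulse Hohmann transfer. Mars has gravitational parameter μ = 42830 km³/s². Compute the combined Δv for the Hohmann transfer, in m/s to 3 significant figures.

The Hohmann ellipse has a_t = (r₁ + r₂)/2 = 15765 km.
Circular speed at r₁: v₁ = √(μ/r₁) = √(42830/26800) = 1.26417 km/s.
On the transfer ellipse at r₁, v² = μ(2/r − 1/a) gives v_a = √[μ(2/r₁ − 1/a_t)] = 0.692453 km/s.
First burn Δv₁ = |v_a − v₁| = 0.5717 km/s.
Circular speed at r₂: v₂ = √(μ/r₂) = 3.0091 km/s.
Transfer-orbit speed at r₂: v_p = √[μ(2/r₂ − 1/a_t)] = 3.9234 km/s.
Second burn Δv₂ = |v₂ − v_p| = 0.9143 km/s.
Δv = Δv₁ + Δv₂ = 0.5717 + 0.9143 = 1.486 km/s.

Δv = 1490 m/s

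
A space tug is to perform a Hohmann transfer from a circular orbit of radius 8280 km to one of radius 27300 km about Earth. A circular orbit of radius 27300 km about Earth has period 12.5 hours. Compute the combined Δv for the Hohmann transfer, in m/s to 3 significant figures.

From Kepler's third law T² = 4π²r³/μ at r = 27300 km, T = 12.5 hours = 12.5 × 3600 s = 45000 s: μ = 4π²r³/T² = 3.96664×10^5 km³/s².
Transfer-ellipse semi-major axis a_t = (r₁ + r₂)/2 = (8280 + 27300)/2 = 17790 km.
At r₁ the circular-orbit speed is v₁ = √(μ/r₁) = 6.921 km/s.
On the transfer ellipse at r₁, vis-viva gives v_p = √[μ(2/r₁ − 1/a_t)] = 8.574 km/s.
First burn Δv₁ = |v_p − v₁| = 1.653 km/s.
At r₂, v₂ = √(μ/r₂) = 3.812 km/s.
Transfer-orbit speed at r₂: v_a = √[μ(2/r₂ − 1/a_t)] = 2.601 km/s.
Second burn Δv₂ = |v₂ − v_a| = 1.211 km/s.
Total Δv = Δv₁ + Δv₂ = 2.864 km/s.

Δv = 2860 m/s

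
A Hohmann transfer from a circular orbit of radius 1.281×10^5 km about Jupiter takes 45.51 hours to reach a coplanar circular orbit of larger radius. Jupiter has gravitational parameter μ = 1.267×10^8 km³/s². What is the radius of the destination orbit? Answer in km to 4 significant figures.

Transfer time t = 45.51 hours = 1.63836×10^5 s, and t = π√(a_t³/μ).
So a_t = (μ t²/π²)^(1/3) = (1.267×10^8 × (1.63836×10^5)² / π²)^(1/3) = 7.0108×10^5 km.
Since a_t = (r₁ + r₂)/2, r₂ = 2a_t − r₁ = 2×7.0108×10^5 − 1.281×10^5 = 1.27406×10^6 km.

r₂ = 1.274×10^6 km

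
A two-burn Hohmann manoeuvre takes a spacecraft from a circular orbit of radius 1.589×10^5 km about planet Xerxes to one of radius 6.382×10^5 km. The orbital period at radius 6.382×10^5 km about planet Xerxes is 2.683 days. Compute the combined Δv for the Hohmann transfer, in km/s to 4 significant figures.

Δv = 15.58 km/s

From Kepler's third law T² = 4π²r³/μ at r = 6.382×10^5 km, T = 2.683 days = 2.683 × 86400 s = 2.318112×10^5 s: μ = 4π²r³/T² = 1.90968×10^8 km³/s².
Semi-major axis of the transfer orbit: a_t = (1.589×10^5 + 6.382×10^5)/2 = 3.9855×10^5 km.
At r₁ the circular-orbit speed is v₁ = √(μ/r₁) = 34.667 km/s.
On the transfer ellipse at r₁, vis-viva gives v_p = √[μ(2/r₁ − 1/a_t)] = 43.869 km/s.
First burn Δv₁ = |v_p − v₁| = 9.202 km/s.
Circular speed at r₂: v₂ = √(μ/r₂) = 17.2983 km/s.
Transfer-orbit speed at r₂: v_a = √[μ(2/r₂ − 1/a_t)] = 10.9225 km/s.
Second burn Δv₂ = |v₂ − v_a| = 6.376 km/s.
Total Δv = Δv₁ + Δv₂ = 15.58 km/s.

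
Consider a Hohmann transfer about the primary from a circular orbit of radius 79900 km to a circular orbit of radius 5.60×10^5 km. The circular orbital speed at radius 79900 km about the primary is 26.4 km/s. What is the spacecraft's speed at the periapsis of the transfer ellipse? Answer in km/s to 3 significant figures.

v = 34.9 km/s

From the circular-orbit relation v² = μ/r at r = 79900 km: μ = v²r = (26.4)² × 79900 = 5.56871×10^7 km³/s².
The Hohmann ellipse has a_t = (r₁ + r₂)/2 = 3.1995×10^5 km.
The periapsis of the transfer ellipse is at r = 79900 km.
Vis-viva: v = √[μ(2/r − 1/a_t)] = √[5.56871×10^7 × (2/79900 − 1/3.1995×10^5)] = 34.93 km/s.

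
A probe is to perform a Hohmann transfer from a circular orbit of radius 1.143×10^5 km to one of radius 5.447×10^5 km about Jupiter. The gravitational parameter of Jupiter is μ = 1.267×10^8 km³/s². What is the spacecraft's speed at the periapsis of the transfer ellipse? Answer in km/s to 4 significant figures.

v = 42.81 km/s

The Hohmann ellipse has a_t = (r₁ + r₂)/2 = 3.295×10^5 km.
At periapsis, r = 1.143×10^5 km.
From the vis-viva equation, v = √[μ(2/r − 1/a_t)] = 42.81 km/s.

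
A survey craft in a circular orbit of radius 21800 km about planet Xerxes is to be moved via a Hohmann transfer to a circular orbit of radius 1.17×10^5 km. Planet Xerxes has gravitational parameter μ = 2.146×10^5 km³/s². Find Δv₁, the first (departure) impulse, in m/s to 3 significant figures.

Semi-major axis of the transfer orbit: a_t = (21800 + 1.170×10^5)/2 = 69400 km.
On the circular orbit at r = 21800 km, v_c = √(μ/r) = 3.1375 km/s.
Transfer-orbit speed at the same r (vis-viva, a = a_t): v_t = √[μ(2/r − 1/a_t)] = 4.0738 km/s.
Δv₁ = |v_t − v_c| = |4.0738 − 3.1375| = 0.9363 km/s.

Δv₁ = 936 m/s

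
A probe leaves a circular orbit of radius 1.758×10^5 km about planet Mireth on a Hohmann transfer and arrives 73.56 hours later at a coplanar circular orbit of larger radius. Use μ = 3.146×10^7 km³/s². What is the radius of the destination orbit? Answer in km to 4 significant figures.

Transfer time t = 73.56 hours = 2.64816×10^5 s, and t = π√(a_t³/μ).
So a_t = (μ t²/π²)^(1/3) = (3.146×10^7 × (2.64816×10^5)² / π²)^(1/3) = 6.0690×10^5 km.
Since a_t = (r₁ + r₂)/2, r₂ = 2a_t − r₁ = 2×6.0690×10^5 − 1.758×10^5 = 1.038×10^6 km.

r₂ = 1.038×10^6 km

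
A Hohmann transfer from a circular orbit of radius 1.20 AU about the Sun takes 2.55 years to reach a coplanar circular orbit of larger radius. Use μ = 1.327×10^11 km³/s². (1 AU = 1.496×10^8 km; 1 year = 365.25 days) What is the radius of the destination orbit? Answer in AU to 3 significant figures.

In km: r₁ = 1.20 × 1.496×10^8 = 1.7952×10^8 km.
Transfer time t = 2.55 years × 365.25 × 86400 s = 8.047188×10^7 s, and t = π√(a_t³/μ).
So a_t = (μ t²/π²)^(1/3) = (1.327×10^11 × (8.047188×10^7)² / π²)^(1/3) = 4.4322×10^8 km.
Since a_t = (r₁ + r₂)/2, r₂ = 2a_t − r₁ = 2×4.4322×10^8 − 1.7952×10^8 = 7.0692×10^8 km.
In AU: r₂ = 7.0692×10^8 / 1.496×10^8 = 4.73 AU.

r₂ = 4.73 AU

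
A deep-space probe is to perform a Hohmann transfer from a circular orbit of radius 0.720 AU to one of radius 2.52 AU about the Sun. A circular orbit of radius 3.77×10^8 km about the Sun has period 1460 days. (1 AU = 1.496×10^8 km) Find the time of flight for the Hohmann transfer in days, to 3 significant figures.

t = 376 days

From Kepler's third law T² = 4π²r³/μ at r = 3.77×10^8 km, T = 1460 days = 1460 × 86400 s = 1.26144×10^8 s: μ = 4π²r³/T² = 1.32938×10^11 km³/s².
In km: r₁ = 0.720 × 1.496×10^8 = 1.07712×10^8 km; r₂ = 2.52 × 1.496×10^8 = 3.76992×10^8 km.
Semi-major axis of the transfer orbit: a_t = (1.07712×10^8 + 3.76992×10^8)/2 = 2.42352×10^8 km.
Half the transfer-orbit period gives t = π√(a_t³/μ) = 3.251×10^7 s.
Converting: 3.251×10^7 s ÷ 86400 s/day = 376 days.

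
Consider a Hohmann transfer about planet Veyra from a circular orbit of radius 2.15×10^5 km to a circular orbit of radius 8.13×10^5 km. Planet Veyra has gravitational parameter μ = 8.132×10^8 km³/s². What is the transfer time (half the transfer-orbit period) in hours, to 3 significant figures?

Transfer-ellipse semi-major axis a_t = (r₁ + r₂)/2 = (2.150×10^5 + 8.130×10^5)/2 = 5.140×10^5 km.
Transfer time t = π√(a_t³/μ) = π√((5.140×10^5)³ / 8.132×10^8) = 40600 s.
Converting: 40600 s ÷ 3600 s/hour = 11.3 hours.

t = 11.3 hours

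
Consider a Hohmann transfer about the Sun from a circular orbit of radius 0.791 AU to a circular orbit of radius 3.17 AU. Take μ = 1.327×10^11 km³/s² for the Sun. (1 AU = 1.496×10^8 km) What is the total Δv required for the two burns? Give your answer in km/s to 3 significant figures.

Δv = 15.0 km/s

In km: r₁ = 0.791 × 1.496×10^8 = 1.183336×10^8 km; r₂ = 3.17 × 1.496×10^8 = 4.74232×10^8 km.
The Hohmann ellipse has a_t = (r₁ + r₂)/2 = 2.962828×10^8 km.
At r₁ the circular-orbit speed is v₁ = √(μ/r₁) = 33.4874 km/s.
On the transfer ellipse at r₁, v² = μ(2/r − 1/a) gives v_p = √[μ(2/r₁ − 1/a_t)] = 42.3666 km/s.
First burn Δv₁ = |v_p − v₁| = 8.8792 km/s.
Circular speed at r₂: v₂ = √(μ/r₂) = 16.7278 km/s.
Transfer-orbit speed at r₂: v_a = √[μ(2/r₂ − 1/a_t)] = 10.5716 km/s.
Second burn Δv₂ = |v₂ − v_a| = 6.1562 km/s.
Total Δv = Δv₁ + Δv₂ = 15.04 km/s.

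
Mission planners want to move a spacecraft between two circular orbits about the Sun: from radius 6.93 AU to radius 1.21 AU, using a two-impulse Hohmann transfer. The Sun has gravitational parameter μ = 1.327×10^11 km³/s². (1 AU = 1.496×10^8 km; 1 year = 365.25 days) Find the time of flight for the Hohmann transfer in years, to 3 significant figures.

In km: r₁ = 6.93 × 1.496×10^8 = 1.036728×10^9 km; r₂ = 1.21 × 1.496×10^8 = 1.81016×10^8 km.
Transfer-ellipse semi-major axis a_t = (r₁ + r₂)/2 = (1.036728×10^9 + 1.81016×10^8)/2 = 6.08872×10^8 km.
Transfer time t = π√(a_t³/μ) = π√((6.08872×10^8)³ / 1.327×10^11) = 1.296×10^8 s.
Converting: 1.296×10^8 s ÷ 3.15576×10^7 s/year (365.25 × 86400) = 4.11 years.

t = 4.11 years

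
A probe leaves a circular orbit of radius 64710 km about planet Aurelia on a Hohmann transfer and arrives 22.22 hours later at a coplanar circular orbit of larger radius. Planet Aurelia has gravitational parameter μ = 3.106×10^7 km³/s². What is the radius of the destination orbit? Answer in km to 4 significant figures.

Transfer time t = 22.22 hours = 79992 s, and t = π√(a_t³/μ).
So a_t = (μ t²/π²)^(1/3) = (3.106×10^7 × (79992)² / π²)^(1/3) = 2.7206×10^5 km.
Since a_t = (r₁ + r₂)/2, r₂ = 2a_t − r₁ = 2×2.7206×10^5 − 64710 = 4.7941×10^5 km.

r₂ = 4.794×10^5 km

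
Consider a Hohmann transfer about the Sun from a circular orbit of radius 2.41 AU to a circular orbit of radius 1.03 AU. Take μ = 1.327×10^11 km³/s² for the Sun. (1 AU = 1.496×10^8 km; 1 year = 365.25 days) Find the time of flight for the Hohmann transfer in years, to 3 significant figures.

In km: r₁ = 2.41 × 1.496×10^8 = 3.60536×10^8 km; r₂ = 1.03 × 1.496×10^8 = 1.54088×10^8 km.
The Hohmann ellipse has a_t = (r₁ + r₂)/2 = 2.57312×10^8 km.
Transfer time t = π√(a_t³/μ) = π√((2.57312×10^8)³ / 1.327×10^11) = 3.560×10^7 s.
Converting: 3.560×10^7 s ÷ 3.15576×10^7 s/year (365.25 × 86400) = 1.13 years.

t = 1.13 years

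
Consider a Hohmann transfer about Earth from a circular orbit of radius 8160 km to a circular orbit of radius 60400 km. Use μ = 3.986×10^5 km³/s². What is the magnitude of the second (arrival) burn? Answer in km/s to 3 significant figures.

Δv₂ = 1.32 km/s

Transfer-ellipse semi-major axis a_t = (r₁ + r₂)/2 = (8160 + 60400)/2 = 34280 km.
Circular speed at r = 60400 km: v_c = √(μ/r) = 2.569 km/s.
Transfer-orbit speed at the same r (vis-viva, a = a_t): v_t = √[μ(2/r − 1/a_t)] = 1.253 km/s.
Δv₂ = |v_t − v_c| = |1.253 − 2.569| = 1.316 km/s.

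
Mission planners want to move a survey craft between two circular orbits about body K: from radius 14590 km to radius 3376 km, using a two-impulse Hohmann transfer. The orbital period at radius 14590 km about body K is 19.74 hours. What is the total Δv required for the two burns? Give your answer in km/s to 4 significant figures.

Δv = 1.235 km/s

From Kepler's third law T² = 4π²r³/μ at r = 14590 km, T = 19.74 hours = 19.74 × 3600 s = 71064 s: μ = 4π²r³/T² = 24278.7 km³/s².
The Hohmann ellipse has a_t = (r₁ + r₂)/2 = 8983 km.
Circular speed at r₁: v₁ = √(μ/r₁) = √(24278.7/14590) = 1.290 km/s.
Transfer-orbit speed at r₁ (v² = μ(2/r − 1/a)): v_a = √[μ(2/r₁ − 1/a_t)] = 0.7908 km/s.
First burn Δv₁ = |v_a − v₁| = 0.4992 km/s.
Circular speed at r₂: v₂ = √(μ/r₂) = 2.681711 km/s.
Transfer-orbit speed at r₂: v_p = √[μ(2/r₂ − 1/a_t)] = 3.417660 km/s.
Second burn Δv₂ = |v₂ − v_p| = 0.7359 km/s.
Δv = Δv₁ + Δv₂ = 0.4992 + 0.7359 = 1.235 km/s.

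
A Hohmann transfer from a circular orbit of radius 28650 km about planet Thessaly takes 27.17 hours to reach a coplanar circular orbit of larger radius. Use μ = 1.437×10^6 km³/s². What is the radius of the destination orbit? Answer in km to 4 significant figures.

Transfer time t = 27.17 hours = 97812 s, and t = π√(a_t³/μ).
So a_t = (μ t²/π²)^(1/3) = (1.437×10^6 × (97812)² / π²)^(1/3) = 1.1168×10^5 km.
Since a_t = (r₁ + r₂)/2, r₂ = 2a_t − r₁ = 2×1.1168×10^5 − 28650 = 1.9471×10^5 km.

r₂ = 1.947×10^5 km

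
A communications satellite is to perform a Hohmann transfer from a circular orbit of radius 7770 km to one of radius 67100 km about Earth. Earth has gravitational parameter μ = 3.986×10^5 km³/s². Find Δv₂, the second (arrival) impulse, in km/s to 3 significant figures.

The Hohmann ellipse has a_t = (r₁ + r₂)/2 = 37435 km.
On the circular orbit at r = 67100 km, v_c = √(μ/r) = 2.437 km/s.
Transfer-orbit speed at the same r (vis-viva, a = a_t): v_t = √[μ(2/r − 1/a_t)] = 1.110 km/s.
Δv₂ = |v_t − v_c| = |1.110 − 2.437| = 1.327 km/s.

Δv₂ = 1.33 km/s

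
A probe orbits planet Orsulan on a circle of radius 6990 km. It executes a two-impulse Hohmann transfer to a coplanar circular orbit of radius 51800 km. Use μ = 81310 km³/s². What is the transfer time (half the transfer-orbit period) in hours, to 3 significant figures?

Transfer-ellipse semi-major axis a_t = (r₁ + r₂)/2 = (6990 + 51800)/2 = 29395 km.
Half the transfer-orbit period gives t = π√(a_t³/μ) = 55520 s.
Converting: 55520 s ÷ 3600 s/hour = 15.4 hours.

t = 15.4 hours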